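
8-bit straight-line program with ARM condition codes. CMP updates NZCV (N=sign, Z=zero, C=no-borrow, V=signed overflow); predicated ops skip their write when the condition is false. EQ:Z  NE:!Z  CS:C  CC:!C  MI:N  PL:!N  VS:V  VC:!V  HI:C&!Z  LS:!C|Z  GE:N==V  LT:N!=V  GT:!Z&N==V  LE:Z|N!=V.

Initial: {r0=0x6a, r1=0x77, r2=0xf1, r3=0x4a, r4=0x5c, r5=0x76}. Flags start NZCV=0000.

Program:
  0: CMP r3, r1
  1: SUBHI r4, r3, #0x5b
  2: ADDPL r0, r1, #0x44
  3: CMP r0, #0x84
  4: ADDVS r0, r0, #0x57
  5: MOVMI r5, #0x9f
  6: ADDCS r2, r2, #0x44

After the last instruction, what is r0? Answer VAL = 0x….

[0] flags=1000 → (cmp)
[1] flags=1000 HI?F → skip
[2] flags=1000 PL?F → skip
[3] flags=1001 → (cmp)
[4] flags=1001 VS?T → r0=0xc1
[5] flags=1001 MI?T → r5=0x9f
[6] flags=1001 CS?F → skip

VAL = 0xc1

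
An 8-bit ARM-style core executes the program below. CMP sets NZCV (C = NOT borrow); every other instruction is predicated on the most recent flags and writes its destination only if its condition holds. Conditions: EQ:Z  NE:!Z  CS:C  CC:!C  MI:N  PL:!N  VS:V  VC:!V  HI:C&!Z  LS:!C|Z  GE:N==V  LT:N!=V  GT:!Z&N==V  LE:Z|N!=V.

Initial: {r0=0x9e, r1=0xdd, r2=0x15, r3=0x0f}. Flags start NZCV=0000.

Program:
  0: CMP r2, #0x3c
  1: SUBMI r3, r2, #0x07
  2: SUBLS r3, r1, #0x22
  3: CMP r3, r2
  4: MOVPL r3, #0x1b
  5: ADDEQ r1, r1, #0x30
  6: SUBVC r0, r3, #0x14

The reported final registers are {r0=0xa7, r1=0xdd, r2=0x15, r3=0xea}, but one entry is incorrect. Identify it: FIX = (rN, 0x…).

FIX = (r3, 0xbb)

[0] flags=1000 → (cmp)
[1] flags=1000 MI?T → r3=0x0e
[2] flags=1000 LS?T → r3=0xbb
[3] flags=1010 → (cmp)
[4] flags=1010 PL?F → skip
[5] flags=1010 EQ?F → skip
[6] flags=1010 VC?T → r0=0xa7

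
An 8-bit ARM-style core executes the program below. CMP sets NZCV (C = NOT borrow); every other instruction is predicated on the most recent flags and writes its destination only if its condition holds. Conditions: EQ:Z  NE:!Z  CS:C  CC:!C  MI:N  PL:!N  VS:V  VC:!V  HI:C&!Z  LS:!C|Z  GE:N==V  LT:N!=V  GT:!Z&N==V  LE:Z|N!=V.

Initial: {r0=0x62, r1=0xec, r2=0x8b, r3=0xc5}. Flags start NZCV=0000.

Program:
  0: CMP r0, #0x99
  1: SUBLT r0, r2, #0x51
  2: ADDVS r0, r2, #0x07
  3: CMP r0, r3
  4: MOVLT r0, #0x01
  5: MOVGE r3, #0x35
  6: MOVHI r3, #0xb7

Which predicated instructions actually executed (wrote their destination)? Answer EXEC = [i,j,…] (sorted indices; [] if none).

[0] flags=1001 → (cmp)
[1] flags=1001 LT?F → skip
[2] flags=1001 VS?T → r0=0x92
[3] flags=1000 → (cmp)
[4] flags=1000 LT?T → r0=0x01
[5] flags=1000 GE?F → skip
[6] flags=1000 HI?F → skip

EXEC = [2,4]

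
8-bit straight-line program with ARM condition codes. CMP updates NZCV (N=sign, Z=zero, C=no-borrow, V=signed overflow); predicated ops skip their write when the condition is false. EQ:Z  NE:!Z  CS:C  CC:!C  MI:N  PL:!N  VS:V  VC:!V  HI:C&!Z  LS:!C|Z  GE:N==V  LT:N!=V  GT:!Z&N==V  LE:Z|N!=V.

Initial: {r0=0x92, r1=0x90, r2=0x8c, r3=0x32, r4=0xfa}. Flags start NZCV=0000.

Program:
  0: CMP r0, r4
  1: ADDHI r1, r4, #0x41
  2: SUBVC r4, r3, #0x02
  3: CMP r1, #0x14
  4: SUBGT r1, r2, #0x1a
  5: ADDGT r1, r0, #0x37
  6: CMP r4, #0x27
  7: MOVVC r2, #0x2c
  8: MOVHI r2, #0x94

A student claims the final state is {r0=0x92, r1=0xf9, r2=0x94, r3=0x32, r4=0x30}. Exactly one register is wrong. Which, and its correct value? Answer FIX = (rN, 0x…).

[0] flags=1000 → (cmp)
[1] flags=1000 HI?F → skip
[2] flags=1000 VC?T → r4=0x30
[3] flags=0011 → (cmp)
[4] flags=0011 GT?F → skip
[5] flags=0011 GT?F → skip
[6] flags=0010 → (cmp)
[7] flags=0010 VC?T → r2=0x2c
[8] flags=0010 HI?T → r2=0x94

FIX = (r1, 0x90)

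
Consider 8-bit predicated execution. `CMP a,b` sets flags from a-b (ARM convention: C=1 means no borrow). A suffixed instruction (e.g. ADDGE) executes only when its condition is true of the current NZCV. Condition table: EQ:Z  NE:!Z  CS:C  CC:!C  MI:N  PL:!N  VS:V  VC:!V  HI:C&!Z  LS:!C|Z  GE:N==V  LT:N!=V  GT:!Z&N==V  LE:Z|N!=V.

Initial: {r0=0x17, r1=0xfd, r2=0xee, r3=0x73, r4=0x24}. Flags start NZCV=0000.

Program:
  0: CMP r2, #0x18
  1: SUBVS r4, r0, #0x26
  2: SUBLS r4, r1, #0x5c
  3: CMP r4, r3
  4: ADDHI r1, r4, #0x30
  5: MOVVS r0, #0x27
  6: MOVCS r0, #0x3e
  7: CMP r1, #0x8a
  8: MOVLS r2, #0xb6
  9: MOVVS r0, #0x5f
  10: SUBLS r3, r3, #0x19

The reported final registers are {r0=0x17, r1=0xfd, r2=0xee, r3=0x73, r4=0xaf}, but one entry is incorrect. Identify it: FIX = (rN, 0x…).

0: ✓ CMP  NZCV=1010
1: · SUBVS
2: · SUBLS
3: ✓ CMP  NZCV=1000
4: · ADDHI
5: · MOVVS
6: · MOVCS
7: ✓ CMP  NZCV=0010
8: · MOVLS
9: · MOVVS
10: · SUBLS

FIX = (r4, 0x24)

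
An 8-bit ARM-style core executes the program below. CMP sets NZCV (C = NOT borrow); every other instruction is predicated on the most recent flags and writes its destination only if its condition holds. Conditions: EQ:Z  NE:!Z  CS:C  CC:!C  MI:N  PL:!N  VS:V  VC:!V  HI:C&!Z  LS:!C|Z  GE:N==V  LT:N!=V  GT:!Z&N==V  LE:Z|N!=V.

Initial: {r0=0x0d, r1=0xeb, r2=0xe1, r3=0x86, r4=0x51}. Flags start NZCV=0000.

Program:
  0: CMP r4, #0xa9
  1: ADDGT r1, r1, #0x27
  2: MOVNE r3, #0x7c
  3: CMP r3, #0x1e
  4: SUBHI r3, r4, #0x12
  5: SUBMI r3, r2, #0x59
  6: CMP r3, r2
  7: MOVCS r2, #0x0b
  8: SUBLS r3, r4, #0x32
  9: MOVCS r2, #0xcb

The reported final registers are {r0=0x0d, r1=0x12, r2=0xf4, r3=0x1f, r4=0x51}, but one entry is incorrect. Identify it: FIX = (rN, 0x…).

FIX = (r2, 0xe1)

[0] flags=1001 → (cmp)
[1] flags=1001 GT?T → r1=0x12
[2] flags=1001 NE?T → r3=0x7c
[3] flags=0010 → (cmp)
[4] flags=0010 HI?T → r3=0x3f
[5] flags=0010 MI?F → skip
[6] flags=0000 → (cmp)
[7] flags=0000 CS?F → skip
[8] flags=0000 LS?T → r3=0x1f
[9] flags=0000 CS?F → skip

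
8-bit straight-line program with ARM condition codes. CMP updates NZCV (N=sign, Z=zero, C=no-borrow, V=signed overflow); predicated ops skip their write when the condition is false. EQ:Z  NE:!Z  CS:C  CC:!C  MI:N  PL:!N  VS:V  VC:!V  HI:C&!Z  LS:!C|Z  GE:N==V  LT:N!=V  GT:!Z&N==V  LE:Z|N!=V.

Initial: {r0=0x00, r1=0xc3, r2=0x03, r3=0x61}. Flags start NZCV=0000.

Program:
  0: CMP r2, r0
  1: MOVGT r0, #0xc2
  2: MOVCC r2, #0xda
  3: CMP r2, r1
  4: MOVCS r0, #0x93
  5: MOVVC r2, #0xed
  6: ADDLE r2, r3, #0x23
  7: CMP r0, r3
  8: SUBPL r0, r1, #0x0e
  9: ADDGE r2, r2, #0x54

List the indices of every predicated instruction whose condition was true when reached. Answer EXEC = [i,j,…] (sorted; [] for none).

EXEC = [1,5,8]

[0] flags=0010 → (cmp)
[1] flags=0010 GT?T → r0=0xc2
[2] flags=0010 CC?F → skip
[3] flags=0000 → (cmp)
[4] flags=0000 CS?F → skip
[5] flags=0000 VC?T → r2=0xed
[6] flags=0000 LE?F → skip
[7] flags=0011 → (cmp)
[8] flags=0011 PL?T → r0=0xb5
[9] flags=0011 GE?F → skip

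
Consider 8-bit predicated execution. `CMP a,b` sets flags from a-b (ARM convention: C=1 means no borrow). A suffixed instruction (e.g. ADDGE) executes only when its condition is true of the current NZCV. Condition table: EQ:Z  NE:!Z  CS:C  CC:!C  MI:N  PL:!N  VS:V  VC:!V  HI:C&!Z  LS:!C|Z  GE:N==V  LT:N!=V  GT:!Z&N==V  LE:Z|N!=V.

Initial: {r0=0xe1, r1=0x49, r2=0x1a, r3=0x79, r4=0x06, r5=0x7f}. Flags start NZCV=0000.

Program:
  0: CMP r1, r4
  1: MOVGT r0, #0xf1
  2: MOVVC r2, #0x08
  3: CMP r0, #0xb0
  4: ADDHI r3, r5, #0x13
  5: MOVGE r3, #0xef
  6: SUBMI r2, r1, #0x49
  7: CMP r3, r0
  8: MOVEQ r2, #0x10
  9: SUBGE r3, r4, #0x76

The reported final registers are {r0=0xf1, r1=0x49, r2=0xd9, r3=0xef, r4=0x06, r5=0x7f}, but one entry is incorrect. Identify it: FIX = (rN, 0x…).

0: ✓ CMP  NZCV=0010
1: ✓ MOVGT  r0←0xf1
2: ✓ MOVVC  r2←0x08
3: ✓ CMP  NZCV=0010
4: ✓ ADDHI  r3←0x92
5: ✓ MOVGE  r3←0xef
6: · SUBMI
7: ✓ CMP  NZCV=1000
8: · MOVEQ
9: · SUBGE

FIX = (r2, 0x08)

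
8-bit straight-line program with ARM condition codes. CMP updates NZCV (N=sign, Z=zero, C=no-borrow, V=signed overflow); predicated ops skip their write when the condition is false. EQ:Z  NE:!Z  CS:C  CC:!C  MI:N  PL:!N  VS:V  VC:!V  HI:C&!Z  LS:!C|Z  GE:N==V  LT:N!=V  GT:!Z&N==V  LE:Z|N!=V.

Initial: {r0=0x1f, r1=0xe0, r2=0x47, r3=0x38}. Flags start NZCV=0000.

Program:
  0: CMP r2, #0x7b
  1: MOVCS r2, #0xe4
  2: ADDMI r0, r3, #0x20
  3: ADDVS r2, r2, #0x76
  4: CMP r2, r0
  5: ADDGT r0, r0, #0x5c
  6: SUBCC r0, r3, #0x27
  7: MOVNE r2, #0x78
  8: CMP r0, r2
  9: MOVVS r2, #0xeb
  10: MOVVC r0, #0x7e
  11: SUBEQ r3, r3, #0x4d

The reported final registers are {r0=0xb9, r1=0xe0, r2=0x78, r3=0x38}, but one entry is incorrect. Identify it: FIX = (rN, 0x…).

0: ✓ CMP  NZCV=1000
1: · MOVCS
2: ✓ ADDMI  r0←0x58
3: · ADDVS
4: ✓ CMP  NZCV=1000
5: · ADDGT
6: ✓ SUBCC  r0←0x11
7: ✓ MOVNE  r2←0x78
8: ✓ CMP  NZCV=1000
9: · MOVVS
10: ✓ MOVVC  r0←0x7e
11: · SUBEQ

FIX = (r0, 0x7e)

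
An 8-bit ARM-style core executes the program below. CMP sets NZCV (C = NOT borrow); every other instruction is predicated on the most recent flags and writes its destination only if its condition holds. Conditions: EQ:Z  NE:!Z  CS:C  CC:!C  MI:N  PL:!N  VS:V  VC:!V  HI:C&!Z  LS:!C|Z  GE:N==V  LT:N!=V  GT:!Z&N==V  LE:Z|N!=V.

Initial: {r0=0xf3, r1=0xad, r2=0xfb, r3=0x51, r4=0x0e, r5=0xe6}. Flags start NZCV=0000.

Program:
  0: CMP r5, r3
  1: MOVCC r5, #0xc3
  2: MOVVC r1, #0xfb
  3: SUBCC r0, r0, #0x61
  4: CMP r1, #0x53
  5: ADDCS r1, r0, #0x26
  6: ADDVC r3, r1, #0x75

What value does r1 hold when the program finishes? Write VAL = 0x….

0: ✓ CMP  NZCV=1010
1: · MOVCC
2: ✓ MOVVC  r1←0xfb
3: · SUBCC
4: ✓ CMP  NZCV=1010
5: ✓ ADDCS  r1←0x19
6: ✓ ADDVC  r3←0x8e

VAL = 0x19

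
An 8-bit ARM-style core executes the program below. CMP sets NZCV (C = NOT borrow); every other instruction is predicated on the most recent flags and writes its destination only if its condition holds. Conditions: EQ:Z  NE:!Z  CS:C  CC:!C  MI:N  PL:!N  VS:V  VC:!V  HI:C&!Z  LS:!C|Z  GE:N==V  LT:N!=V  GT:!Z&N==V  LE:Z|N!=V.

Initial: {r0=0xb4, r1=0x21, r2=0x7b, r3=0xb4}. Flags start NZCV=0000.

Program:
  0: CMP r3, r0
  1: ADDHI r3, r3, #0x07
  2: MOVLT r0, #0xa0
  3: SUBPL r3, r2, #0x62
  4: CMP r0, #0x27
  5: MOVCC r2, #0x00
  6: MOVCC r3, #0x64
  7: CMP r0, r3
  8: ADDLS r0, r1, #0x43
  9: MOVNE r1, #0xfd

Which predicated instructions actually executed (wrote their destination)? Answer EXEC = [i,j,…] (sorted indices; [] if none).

0: ✓ CMP  NZCV=0110
1: · ADDHI
2: · MOVLT
3: ✓ SUBPL  r3←0x19
4: ✓ CMP  NZCV=1010
5: · MOVCC
6: · MOVCC
7: ✓ CMP  NZCV=1010
8: · ADDLS
9: ✓ MOVNE  r1←0xfd

EXEC = [3,9]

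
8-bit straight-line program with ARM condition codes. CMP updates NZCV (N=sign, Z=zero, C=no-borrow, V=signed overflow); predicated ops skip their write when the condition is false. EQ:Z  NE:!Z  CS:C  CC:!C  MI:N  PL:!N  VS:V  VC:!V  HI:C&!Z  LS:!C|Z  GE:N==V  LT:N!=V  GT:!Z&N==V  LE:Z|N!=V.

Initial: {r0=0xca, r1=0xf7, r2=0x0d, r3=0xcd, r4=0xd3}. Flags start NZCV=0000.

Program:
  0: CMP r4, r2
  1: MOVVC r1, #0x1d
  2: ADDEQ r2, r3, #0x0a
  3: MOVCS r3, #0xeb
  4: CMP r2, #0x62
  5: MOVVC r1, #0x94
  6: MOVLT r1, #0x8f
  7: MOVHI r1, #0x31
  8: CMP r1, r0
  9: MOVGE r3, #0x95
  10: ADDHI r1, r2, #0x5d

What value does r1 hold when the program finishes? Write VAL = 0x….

0: ✓ CMP  NZCV=1010
1: ✓ MOVVC  r1←0x1d
2: · ADDEQ
3: ✓ MOVCS  r3←0xeb
4: ✓ CMP  NZCV=1000
5: ✓ MOVVC  r1←0x94
6: ✓ MOVLT  r1←0x8f
7: · MOVHI
8: ✓ CMP  NZCV=1000
9: · MOVGE
10: · ADDHI

VAL = 0x8f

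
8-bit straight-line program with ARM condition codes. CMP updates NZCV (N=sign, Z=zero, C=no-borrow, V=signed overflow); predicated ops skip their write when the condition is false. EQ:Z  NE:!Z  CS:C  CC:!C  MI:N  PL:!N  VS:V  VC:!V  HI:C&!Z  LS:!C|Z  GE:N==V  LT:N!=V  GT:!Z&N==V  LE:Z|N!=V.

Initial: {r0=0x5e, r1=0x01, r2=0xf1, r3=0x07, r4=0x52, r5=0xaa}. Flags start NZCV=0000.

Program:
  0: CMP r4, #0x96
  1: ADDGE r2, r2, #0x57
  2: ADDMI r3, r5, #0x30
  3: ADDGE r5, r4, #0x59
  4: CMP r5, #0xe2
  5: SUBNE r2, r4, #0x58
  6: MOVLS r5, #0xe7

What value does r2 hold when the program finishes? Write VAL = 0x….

VAL = 0xfa

0: ✓ CMP  NZCV=1001
1: ✓ ADDGE  r2←0x48
2: ✓ ADDMI  r3←0xda
3: ✓ ADDGE  r5←0xab
4: ✓ CMP  NZCV=1000
5: ✓ SUBNE  r2←0xfa
6: ✓ MOVLS  r5←0xe7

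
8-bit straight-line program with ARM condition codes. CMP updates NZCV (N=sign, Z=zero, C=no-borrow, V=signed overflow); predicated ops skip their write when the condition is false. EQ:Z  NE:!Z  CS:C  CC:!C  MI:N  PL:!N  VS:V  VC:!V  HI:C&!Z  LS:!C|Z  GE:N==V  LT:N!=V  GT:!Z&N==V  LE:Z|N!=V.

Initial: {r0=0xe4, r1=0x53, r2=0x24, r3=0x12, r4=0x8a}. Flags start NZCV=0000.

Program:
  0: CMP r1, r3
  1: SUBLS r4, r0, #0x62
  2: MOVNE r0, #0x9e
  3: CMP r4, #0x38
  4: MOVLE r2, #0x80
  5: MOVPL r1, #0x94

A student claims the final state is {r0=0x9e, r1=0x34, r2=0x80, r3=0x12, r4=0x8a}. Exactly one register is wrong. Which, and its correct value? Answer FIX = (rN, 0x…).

FIX = (r1, 0x94)

0: ✓ CMP  NZCV=0010
1: · SUBLS
2: ✓ MOVNE  r0←0x9e
3: ✓ CMP  NZCV=0011
4: ✓ MOVLE  r2←0x80
5: ✓ MOVPL  r1←0x94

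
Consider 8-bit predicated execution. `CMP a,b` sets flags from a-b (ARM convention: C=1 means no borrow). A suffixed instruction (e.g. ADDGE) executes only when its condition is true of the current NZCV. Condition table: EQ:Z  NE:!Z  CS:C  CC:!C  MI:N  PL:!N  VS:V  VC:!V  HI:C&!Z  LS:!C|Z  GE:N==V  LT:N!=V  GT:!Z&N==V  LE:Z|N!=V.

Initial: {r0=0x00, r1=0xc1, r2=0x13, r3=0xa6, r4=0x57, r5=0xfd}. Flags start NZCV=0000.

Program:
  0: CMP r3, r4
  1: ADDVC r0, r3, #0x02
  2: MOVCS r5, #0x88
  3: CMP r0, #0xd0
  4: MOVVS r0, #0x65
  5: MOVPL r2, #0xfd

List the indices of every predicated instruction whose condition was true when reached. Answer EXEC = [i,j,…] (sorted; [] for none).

EXEC = [2,5]

0: ✓ CMP  NZCV=0011
1: · ADDVC
2: ✓ MOVCS  r5←0x88
3: ✓ CMP  NZCV=0000
4: · MOVVS
5: ✓ MOVPL  r2←0xfd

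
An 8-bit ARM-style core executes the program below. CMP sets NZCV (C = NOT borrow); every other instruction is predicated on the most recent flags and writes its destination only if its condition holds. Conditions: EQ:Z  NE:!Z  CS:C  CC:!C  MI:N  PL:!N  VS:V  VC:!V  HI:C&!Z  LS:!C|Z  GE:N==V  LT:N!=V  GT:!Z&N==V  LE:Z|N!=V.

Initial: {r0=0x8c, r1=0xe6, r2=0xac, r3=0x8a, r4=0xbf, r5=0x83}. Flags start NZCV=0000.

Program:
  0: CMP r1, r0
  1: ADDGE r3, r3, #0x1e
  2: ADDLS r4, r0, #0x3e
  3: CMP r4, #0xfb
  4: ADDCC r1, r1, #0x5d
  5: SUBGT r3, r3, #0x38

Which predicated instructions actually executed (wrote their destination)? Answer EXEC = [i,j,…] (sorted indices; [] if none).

EXEC = [1,4]

0: ✓ CMP  NZCV=0010
1: ✓ ADDGE  r3←0xa8
2: · ADDLS
3: ✓ CMP  NZCV=1000
4: ✓ ADDCC  r1←0x43
5: · SUBGT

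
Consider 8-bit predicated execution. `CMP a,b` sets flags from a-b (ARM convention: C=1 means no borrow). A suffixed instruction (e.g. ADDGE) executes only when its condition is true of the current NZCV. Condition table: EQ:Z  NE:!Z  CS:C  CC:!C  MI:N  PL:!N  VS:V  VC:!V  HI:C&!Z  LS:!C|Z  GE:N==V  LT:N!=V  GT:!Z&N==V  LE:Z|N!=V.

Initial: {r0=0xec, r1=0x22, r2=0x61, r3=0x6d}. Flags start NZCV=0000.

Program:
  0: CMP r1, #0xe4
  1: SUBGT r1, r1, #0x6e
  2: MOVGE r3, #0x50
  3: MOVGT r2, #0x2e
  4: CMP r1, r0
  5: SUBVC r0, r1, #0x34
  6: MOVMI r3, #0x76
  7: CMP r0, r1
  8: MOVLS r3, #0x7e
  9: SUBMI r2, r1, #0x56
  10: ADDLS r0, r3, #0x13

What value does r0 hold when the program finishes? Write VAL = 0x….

VAL = 0x91

[0] flags=0000 → (cmp)
[1] flags=0000 GT?T → r1=0xb4
[2] flags=0000 GE?T → r3=0x50
[3] flags=0000 GT?T → r2=0x2e
[4] flags=1000 → (cmp)
[5] flags=1000 VC?T → r0=0x80
[6] flags=1000 MI?T → r3=0x76
[7] flags=1000 → (cmp)
[8] flags=1000 LS?T → r3=0x7e
[9] flags=1000 MI?T → r2=0x5e
[10] flags=1000 LS?T → r0=0x91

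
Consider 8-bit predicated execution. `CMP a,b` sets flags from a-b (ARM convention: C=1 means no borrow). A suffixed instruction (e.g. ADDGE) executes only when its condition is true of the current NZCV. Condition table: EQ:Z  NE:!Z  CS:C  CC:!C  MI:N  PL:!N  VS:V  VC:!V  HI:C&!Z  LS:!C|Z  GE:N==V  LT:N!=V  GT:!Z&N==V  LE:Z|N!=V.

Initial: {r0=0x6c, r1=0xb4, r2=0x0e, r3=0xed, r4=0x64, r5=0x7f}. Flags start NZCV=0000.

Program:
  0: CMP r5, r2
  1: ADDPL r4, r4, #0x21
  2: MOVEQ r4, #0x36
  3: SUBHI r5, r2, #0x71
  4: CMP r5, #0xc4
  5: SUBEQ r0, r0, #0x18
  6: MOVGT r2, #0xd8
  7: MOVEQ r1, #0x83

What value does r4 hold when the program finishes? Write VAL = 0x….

VAL = 0x85

0: ✓ CMP  NZCV=0010
1: ✓ ADDPL  r4←0x85
2: · MOVEQ
3: ✓ SUBHI  r5←0x9d
4: ✓ CMP  NZCV=1000
5: · SUBEQ
6: · MOVGT
7: · MOVEQ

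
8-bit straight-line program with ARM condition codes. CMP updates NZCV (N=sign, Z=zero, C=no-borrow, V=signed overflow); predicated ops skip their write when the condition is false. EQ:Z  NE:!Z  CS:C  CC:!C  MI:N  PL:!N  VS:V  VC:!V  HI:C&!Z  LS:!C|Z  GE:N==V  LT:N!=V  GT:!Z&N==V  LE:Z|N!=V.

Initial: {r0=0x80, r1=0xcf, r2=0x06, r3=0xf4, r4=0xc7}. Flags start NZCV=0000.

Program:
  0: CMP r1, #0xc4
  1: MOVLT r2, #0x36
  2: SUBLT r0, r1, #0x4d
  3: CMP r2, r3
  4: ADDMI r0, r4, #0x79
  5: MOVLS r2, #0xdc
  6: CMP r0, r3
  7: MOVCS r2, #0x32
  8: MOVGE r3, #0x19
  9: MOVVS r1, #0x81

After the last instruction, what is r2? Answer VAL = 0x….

[0] flags=0010 → (cmp)
[1] flags=0010 LT?F → skip
[2] flags=0010 LT?F → skip
[3] flags=0000 → (cmp)
[4] flags=0000 MI?F → skip
[5] flags=0000 LS?T → r2=0xdc
[6] flags=1000 → (cmp)
[7] flags=1000 CS?F → skip
[8] flags=1000 GE?F → skip
[9] flags=1000 VS?F → skip

VAL = 0xdc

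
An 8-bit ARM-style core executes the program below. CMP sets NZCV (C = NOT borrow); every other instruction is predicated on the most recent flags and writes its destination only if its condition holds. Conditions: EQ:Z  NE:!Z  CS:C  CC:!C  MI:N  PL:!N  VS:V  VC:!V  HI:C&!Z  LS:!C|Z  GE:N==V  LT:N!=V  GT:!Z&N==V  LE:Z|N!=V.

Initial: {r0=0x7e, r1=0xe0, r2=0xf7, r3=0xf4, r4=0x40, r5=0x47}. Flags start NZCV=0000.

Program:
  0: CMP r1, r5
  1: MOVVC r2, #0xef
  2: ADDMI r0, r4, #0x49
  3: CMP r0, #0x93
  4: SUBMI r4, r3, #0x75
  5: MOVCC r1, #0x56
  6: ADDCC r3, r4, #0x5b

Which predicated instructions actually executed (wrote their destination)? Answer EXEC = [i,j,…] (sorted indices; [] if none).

EXEC = [1,2,4,5,6]

[0] flags=1010 → (cmp)
[1] flags=1010 VC?T → r2=0xef
[2] flags=1010 MI?T → r0=0x89
[3] flags=1000 → (cmp)
[4] flags=1000 MI?T → r4=0x7f
[5] flags=1000 CC?T → r1=0x56
[6] flags=1000 CC?T → r3=0xda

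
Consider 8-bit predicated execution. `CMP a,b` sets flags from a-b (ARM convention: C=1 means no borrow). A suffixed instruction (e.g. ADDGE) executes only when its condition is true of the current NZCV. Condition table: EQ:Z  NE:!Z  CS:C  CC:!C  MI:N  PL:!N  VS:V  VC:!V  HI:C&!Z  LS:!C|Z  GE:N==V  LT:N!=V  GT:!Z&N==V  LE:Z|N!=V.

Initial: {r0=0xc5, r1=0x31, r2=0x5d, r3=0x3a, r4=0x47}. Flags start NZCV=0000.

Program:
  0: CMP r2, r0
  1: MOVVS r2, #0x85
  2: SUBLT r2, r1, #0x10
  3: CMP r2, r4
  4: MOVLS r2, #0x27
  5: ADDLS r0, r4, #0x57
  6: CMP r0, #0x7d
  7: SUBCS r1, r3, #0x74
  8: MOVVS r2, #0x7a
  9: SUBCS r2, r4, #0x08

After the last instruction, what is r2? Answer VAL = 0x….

VAL = 0x3f

0: ✓ CMP  NZCV=1001
1: ✓ MOVVS  r2←0x85
2: · SUBLT
3: ✓ CMP  NZCV=0011
4: · MOVLS
5: · ADDLS
6: ✓ CMP  NZCV=0011
7: ✓ SUBCS  r1←0xc6
8: ✓ MOVVS  r2←0x7a
9: ✓ SUBCS  r2←0x3f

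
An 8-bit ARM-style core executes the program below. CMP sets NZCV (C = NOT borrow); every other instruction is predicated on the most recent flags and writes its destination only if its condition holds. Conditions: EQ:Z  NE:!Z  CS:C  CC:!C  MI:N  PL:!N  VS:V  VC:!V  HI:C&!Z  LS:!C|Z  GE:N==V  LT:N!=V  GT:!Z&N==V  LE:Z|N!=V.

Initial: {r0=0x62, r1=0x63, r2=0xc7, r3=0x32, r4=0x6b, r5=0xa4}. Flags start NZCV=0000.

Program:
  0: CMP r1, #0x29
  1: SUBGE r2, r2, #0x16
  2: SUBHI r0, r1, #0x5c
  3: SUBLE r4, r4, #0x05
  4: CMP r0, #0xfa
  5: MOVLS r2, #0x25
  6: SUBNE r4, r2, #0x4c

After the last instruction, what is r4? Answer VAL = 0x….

[0] flags=0010 → (cmp)
[1] flags=0010 GE?T → r2=0xb1
[2] flags=0010 HI?T → r0=0x07
[3] flags=0010 LE?F → skip
[4] flags=0000 → (cmp)
[5] flags=0000 LS?T → r2=0x25
[6] flags=0000 NE?T → r4=0xd9

VAL = 0xd9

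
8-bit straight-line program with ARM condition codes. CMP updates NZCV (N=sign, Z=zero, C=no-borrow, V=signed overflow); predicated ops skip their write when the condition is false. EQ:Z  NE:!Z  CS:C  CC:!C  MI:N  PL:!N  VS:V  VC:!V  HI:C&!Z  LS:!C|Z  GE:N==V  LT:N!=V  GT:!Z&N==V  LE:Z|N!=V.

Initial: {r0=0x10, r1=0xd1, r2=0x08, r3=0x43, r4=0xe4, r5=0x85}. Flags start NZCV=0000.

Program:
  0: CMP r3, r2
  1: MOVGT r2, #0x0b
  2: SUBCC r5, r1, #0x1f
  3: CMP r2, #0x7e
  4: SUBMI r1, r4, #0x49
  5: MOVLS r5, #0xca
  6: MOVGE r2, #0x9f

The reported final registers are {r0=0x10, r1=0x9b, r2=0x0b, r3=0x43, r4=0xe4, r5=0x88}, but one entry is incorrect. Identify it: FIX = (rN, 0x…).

[0] flags=0010 → (cmp)
[1] flags=0010 GT?T → r2=0x0b
[2] flags=0010 CC?F → skip
[3] flags=1000 → (cmp)
[4] flags=1000 MI?T → r1=0x9b
[5] flags=1000 LS?T → r5=0xca
[6] flags=1000 GE?F → skip

FIX = (r5, 0xca)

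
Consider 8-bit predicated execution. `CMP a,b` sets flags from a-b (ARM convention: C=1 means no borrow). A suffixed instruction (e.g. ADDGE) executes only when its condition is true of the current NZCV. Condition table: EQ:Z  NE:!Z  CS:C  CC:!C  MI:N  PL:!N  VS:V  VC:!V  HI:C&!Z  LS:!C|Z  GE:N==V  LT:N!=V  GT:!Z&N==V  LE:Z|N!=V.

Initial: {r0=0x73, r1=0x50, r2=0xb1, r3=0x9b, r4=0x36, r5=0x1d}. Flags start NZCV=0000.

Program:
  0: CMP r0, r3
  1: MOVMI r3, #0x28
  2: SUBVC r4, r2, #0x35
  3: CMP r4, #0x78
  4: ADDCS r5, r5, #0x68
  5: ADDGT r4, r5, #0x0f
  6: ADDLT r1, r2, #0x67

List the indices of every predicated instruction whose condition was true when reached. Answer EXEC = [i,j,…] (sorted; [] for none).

[0] flags=1001 → (cmp)
[1] flags=1001 MI?T → r3=0x28
[2] flags=1001 VC?F → skip
[3] flags=1000 → (cmp)
[4] flags=1000 CS?F → skip
[5] flags=1000 GT?F → skip
[6] flags=1000 LT?T → r1=0x18

EXEC = [1,6]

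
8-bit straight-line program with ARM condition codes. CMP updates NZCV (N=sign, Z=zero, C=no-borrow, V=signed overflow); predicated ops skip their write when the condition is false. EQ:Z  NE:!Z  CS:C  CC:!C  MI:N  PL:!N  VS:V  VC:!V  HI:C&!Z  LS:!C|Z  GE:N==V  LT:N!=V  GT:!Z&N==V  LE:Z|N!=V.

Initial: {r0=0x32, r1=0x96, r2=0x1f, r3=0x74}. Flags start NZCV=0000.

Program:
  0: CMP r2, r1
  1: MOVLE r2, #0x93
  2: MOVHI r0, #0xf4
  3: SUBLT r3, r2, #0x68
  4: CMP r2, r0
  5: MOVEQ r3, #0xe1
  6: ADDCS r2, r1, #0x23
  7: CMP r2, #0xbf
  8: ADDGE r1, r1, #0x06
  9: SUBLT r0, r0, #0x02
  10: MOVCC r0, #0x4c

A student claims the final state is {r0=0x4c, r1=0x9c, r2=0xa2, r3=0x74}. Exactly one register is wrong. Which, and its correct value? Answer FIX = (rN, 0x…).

FIX = (r2, 0x1f)

0: ✓ CMP  NZCV=1001
1: · MOVLE
2: · MOVHI
3: · SUBLT
4: ✓ CMP  NZCV=1000
5: · MOVEQ
6: · ADDCS
7: ✓ CMP  NZCV=0000
8: ✓ ADDGE  r1←0x9c
9: · SUBLT
10: ✓ MOVCC  r0←0x4c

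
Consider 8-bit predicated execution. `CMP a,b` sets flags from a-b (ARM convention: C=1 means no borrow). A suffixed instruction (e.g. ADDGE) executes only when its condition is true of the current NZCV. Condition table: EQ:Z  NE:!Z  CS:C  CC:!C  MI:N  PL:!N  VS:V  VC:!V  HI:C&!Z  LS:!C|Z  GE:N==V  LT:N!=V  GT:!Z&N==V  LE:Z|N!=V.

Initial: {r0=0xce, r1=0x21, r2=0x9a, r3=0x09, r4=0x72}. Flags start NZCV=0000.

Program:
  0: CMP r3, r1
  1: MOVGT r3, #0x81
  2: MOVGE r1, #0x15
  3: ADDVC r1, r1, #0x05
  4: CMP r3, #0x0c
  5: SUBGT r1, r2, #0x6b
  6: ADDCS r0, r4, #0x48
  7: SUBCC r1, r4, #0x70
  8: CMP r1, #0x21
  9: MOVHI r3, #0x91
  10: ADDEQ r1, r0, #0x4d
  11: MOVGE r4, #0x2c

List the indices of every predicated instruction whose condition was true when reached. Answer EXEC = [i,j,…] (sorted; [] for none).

EXEC = [3,7]

[0] flags=1000 → (cmp)
[1] flags=1000 GT?F → skip
[2] flags=1000 GE?F → skip
[3] flags=1000 VC?T → r1=0x26
[4] flags=1000 → (cmp)
[5] flags=1000 GT?F → skip
[6] flags=1000 CS?F → skip
[7] flags=1000 CC?T → r1=0x02
[8] flags=1000 → (cmp)
[9] flags=1000 HI?F → skip
[10] flags=1000 EQ?F → skip
[11] flags=1000 GE?F → skip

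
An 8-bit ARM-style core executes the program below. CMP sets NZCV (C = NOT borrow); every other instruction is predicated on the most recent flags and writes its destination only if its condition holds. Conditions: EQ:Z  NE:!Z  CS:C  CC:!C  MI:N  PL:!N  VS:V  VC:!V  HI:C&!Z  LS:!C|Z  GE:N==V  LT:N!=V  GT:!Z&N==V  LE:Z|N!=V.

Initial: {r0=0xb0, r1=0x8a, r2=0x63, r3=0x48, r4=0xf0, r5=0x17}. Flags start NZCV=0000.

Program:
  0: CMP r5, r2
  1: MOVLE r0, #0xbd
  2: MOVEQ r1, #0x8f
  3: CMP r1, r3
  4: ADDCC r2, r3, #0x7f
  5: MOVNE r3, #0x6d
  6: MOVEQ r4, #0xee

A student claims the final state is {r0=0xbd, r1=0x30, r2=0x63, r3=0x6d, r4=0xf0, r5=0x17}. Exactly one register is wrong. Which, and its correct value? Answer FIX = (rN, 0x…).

0: ✓ CMP  NZCV=1000
1: ✓ MOVLE  r0←0xbd
2: · MOVEQ
3: ✓ CMP  NZCV=0011
4: · ADDCC
5: ✓ MOVNE  r3←0x6d
6: · MOVEQ

FIX = (r1, 0x8a)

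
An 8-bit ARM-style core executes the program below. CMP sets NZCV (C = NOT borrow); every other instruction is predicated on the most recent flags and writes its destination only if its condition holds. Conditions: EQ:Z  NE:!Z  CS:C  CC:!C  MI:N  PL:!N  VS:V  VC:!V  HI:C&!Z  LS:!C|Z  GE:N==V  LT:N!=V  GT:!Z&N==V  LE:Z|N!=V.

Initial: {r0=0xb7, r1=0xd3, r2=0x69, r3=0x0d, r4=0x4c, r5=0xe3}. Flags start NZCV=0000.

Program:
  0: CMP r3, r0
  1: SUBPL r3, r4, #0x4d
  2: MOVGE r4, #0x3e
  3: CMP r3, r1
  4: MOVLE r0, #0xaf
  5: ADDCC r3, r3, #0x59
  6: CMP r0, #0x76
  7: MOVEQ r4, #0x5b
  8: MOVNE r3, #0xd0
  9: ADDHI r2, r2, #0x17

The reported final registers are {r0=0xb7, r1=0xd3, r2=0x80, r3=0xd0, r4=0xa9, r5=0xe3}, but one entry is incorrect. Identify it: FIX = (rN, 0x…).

0: ✓ CMP  NZCV=0000
1: ✓ SUBPL  r3←0xff
2: ✓ MOVGE  r4←0x3e
3: ✓ CMP  NZCV=0010
4: · MOVLE
5: · ADDCC
6: ✓ CMP  NZCV=0011
7: · MOVEQ
8: ✓ MOVNE  r3←0xd0
9: ✓ ADDHI  r2←0x80

FIX = (r4, 0x3e)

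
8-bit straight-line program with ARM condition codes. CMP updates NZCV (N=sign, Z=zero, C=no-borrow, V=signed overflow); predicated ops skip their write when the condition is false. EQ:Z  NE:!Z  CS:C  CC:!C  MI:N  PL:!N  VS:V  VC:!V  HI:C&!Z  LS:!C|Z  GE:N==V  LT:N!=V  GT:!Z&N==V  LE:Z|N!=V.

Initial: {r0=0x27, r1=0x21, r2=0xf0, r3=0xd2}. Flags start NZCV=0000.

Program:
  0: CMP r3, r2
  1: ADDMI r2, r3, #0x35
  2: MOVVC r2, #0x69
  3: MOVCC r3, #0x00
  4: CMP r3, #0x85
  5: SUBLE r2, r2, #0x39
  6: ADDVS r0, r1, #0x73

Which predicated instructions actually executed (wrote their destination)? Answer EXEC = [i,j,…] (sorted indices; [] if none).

EXEC = [1,2,3]

0: ✓ CMP  NZCV=1000
1: ✓ ADDMI  r2←0x07
2: ✓ MOVVC  r2←0x69
3: ✓ MOVCC  r3←0x00
4: ✓ CMP  NZCV=0000
5: · SUBLE
6: · ADDVS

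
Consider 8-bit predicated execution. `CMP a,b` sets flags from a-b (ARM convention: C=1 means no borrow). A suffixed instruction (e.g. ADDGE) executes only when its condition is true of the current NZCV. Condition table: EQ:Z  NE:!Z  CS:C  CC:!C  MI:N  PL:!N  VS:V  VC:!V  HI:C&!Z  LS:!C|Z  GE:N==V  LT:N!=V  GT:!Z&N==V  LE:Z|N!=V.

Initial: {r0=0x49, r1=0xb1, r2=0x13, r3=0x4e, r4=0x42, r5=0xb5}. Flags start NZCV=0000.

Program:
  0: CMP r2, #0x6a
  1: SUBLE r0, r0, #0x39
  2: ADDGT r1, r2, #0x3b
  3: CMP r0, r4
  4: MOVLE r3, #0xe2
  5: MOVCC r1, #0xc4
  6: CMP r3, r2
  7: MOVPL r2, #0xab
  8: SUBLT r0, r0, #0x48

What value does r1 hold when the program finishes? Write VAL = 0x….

0: ✓ CMP  NZCV=1000
1: ✓ SUBLE  r0←0x10
2: · ADDGT
3: ✓ CMP  NZCV=1000
4: ✓ MOVLE  r3←0xe2
5: ✓ MOVCC  r1←0xc4
6: ✓ CMP  NZCV=1010
7: · MOVPL
8: ✓ SUBLT  r0←0xc8

VAL = 0xc4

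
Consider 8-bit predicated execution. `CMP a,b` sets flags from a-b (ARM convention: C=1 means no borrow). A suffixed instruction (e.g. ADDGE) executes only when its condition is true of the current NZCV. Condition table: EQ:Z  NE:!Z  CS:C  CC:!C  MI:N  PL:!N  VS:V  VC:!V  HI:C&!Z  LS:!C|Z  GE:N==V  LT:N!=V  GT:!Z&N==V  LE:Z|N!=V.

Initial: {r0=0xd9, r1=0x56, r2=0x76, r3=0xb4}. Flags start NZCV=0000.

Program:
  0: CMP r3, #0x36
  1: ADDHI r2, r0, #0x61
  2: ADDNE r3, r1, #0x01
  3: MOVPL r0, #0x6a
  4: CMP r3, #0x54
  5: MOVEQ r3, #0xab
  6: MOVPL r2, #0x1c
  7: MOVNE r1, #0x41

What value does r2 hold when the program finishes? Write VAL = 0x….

0: ✓ CMP  NZCV=0011
1: ✓ ADDHI  r2←0x3a
2: ✓ ADDNE  r3←0x57
3: ✓ MOVPL  r0←0x6a
4: ✓ CMP  NZCV=0010
5: · MOVEQ
6: ✓ MOVPL  r2←0x1c
7: ✓ MOVNE  r1←0x41

VAL = 0x1c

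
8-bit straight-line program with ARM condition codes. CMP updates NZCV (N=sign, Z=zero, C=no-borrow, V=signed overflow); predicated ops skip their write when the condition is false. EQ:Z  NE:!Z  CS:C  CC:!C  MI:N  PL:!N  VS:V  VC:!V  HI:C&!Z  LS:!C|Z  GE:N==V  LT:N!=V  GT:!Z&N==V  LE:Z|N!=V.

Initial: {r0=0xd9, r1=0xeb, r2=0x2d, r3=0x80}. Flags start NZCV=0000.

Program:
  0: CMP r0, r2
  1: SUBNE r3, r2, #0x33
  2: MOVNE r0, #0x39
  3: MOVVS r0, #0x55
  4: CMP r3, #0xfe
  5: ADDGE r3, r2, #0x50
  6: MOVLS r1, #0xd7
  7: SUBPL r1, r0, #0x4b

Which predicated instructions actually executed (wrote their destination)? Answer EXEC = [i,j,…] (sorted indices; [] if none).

[0] flags=1010 → (cmp)
[1] flags=1010 NE?T → r3=0xfa
[2] flags=1010 NE?T → r0=0x39
[3] flags=1010 VS?F → skip
[4] flags=1000 → (cmp)
[5] flags=1000 GE?F → skip
[6] flags=1000 LS?T → r1=0xd7
[7] flags=1000 PL?F → skip

EXEC = [1,2,6]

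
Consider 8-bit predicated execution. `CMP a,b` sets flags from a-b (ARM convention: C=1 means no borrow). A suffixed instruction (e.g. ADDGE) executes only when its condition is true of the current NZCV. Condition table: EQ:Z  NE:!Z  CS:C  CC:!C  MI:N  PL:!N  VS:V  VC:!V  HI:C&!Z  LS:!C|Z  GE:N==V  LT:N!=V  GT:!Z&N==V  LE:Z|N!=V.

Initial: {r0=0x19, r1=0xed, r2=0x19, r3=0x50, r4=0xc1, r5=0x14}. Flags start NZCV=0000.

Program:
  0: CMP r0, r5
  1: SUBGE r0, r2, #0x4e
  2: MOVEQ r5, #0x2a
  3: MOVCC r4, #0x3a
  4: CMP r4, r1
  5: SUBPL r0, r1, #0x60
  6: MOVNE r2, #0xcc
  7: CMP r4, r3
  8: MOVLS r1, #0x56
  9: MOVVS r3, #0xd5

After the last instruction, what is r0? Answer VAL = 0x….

VAL = 0xcb

[0] flags=0010 → (cmp)
[1] flags=0010 GE?T → r0=0xcb
[2] flags=0010 EQ?F → skip
[3] flags=0010 CC?F → skip
[4] flags=1000 → (cmp)
[5] flags=1000 PL?F → skip
[6] flags=1000 NE?T → r2=0xcc
[7] flags=0011 → (cmp)
[8] flags=0011 LS?F → skip
[9] flags=0011 VS?T → r3=0xd5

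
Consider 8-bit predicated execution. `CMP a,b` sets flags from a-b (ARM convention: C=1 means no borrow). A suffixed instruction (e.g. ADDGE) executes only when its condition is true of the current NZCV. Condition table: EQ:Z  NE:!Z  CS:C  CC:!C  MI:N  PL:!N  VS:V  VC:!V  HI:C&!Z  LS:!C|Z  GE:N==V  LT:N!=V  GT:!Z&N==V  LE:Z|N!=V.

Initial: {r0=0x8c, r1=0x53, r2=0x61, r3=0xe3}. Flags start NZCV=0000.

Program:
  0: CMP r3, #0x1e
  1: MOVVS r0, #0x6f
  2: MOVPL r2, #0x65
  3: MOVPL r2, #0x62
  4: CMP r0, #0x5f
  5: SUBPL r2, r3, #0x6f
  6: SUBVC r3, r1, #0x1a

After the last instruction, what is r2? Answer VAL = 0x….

[0] flags=1010 → (cmp)
[1] flags=1010 VS?F → skip
[2] flags=1010 PL?F → skip
[3] flags=1010 PL?F → skip
[4] flags=0011 → (cmp)
[5] flags=0011 PL?T → r2=0x74
[6] flags=0011 VC?F → skip

VAL = 0x74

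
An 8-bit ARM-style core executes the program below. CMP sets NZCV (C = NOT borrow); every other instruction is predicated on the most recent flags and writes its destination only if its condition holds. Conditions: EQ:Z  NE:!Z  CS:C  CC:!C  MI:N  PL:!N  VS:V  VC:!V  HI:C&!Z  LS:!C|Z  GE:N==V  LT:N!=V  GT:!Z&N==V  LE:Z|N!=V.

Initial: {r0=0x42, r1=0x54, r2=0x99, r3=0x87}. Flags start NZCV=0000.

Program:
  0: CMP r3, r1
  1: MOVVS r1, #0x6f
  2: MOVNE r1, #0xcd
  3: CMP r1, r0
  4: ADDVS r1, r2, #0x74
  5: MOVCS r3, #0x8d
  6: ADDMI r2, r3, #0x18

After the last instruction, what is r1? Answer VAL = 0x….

VAL = 0xcd

0: ✓ CMP  NZCV=0011
1: ✓ MOVVS  r1←0x6f
2: ✓ MOVNE  r1←0xcd
3: ✓ CMP  NZCV=1010
4: · ADDVS
5: ✓ MOVCS  r3←0x8d
6: ✓ ADDMI  r2←0xa5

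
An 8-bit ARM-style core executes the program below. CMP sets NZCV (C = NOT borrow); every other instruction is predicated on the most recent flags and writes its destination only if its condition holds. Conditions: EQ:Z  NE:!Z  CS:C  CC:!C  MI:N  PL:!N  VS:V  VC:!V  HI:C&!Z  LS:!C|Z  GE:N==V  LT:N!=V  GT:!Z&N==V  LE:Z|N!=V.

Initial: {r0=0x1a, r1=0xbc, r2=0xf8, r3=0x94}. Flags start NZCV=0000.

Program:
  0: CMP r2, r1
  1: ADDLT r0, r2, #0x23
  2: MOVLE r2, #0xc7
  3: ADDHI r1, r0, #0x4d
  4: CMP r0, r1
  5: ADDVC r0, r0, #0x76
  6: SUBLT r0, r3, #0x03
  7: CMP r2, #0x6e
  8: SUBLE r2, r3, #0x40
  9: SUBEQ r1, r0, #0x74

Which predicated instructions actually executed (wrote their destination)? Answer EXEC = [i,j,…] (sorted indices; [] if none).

0: ✓ CMP  NZCV=0010
1: · ADDLT
2: · MOVLE
3: ✓ ADDHI  r1←0x67
4: ✓ CMP  NZCV=1000
5: ✓ ADDVC  r0←0x90
6: ✓ SUBLT  r0←0x91
7: ✓ CMP  NZCV=1010
8: ✓ SUBLE  r2←0x54
9: · SUBEQ

EXEC = [3,5,6,8]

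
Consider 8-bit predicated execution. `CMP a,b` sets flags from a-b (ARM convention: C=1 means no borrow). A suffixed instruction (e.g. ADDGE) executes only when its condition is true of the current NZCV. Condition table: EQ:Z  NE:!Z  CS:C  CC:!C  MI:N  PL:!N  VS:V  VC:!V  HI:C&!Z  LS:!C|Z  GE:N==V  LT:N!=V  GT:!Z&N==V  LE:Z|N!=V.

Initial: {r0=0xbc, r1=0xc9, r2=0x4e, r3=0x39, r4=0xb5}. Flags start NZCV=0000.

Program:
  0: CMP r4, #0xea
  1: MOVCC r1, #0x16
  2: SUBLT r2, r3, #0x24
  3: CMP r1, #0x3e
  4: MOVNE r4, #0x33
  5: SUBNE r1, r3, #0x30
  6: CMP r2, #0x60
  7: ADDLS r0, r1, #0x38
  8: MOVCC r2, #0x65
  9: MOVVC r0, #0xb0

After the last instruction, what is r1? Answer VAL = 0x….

0: ✓ CMP  NZCV=1000
1: ✓ MOVCC  r1←0x16
2: ✓ SUBLT  r2←0x15
3: ✓ CMP  NZCV=1000
4: ✓ MOVNE  r4←0x33
5: ✓ SUBNE  r1←0x09
6: ✓ CMP  NZCV=1000
7: ✓ ADDLS  r0←0x41
8: ✓ MOVCC  r2←0x65
9: ✓ MOVVC  r0←0xb0

VAL = 0x09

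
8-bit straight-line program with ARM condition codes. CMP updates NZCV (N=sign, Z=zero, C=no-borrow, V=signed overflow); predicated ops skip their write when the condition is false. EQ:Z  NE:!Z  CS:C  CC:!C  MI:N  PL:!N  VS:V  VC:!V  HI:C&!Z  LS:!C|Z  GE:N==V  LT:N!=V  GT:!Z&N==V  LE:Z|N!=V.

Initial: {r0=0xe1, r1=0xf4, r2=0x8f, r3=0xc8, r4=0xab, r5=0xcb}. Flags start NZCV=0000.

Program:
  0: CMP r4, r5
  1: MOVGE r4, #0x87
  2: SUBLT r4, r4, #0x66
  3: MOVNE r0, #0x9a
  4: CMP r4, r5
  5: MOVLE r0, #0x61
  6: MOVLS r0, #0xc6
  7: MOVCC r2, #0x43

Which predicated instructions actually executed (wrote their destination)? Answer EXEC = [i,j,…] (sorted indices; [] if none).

0: ✓ CMP  NZCV=1000
1: · MOVGE
2: ✓ SUBLT  r4←0x45
3: ✓ MOVNE  r0←0x9a
4: ✓ CMP  NZCV=0000
5: · MOVLE
6: ✓ MOVLS  r0←0xc6
7: ✓ MOVCC  r2←0x43

EXEC = [2,3,6,7]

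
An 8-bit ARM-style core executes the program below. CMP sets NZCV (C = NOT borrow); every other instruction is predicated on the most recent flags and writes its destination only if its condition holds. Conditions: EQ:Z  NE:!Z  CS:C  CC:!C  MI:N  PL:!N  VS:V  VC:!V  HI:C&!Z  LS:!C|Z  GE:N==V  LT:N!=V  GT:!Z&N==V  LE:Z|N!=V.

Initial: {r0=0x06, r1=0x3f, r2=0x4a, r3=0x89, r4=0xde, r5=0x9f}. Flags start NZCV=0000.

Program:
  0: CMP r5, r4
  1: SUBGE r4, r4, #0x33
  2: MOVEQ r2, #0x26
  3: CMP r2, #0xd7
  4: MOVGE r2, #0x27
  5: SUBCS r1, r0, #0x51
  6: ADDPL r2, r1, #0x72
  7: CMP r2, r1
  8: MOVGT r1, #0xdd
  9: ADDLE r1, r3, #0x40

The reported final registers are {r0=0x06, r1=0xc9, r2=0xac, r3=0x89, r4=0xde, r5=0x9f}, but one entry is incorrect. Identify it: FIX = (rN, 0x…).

0: ✓ CMP  NZCV=1000
1: · SUBGE
2: · MOVEQ
3: ✓ CMP  NZCV=0000
4: ✓ MOVGE  r2←0x27
5: · SUBCS
6: ✓ ADDPL  r2←0xb1
7: ✓ CMP  NZCV=0011
8: · MOVGT
9: ✓ ADDLE  r1←0xc9

FIX = (r2, 0xb1)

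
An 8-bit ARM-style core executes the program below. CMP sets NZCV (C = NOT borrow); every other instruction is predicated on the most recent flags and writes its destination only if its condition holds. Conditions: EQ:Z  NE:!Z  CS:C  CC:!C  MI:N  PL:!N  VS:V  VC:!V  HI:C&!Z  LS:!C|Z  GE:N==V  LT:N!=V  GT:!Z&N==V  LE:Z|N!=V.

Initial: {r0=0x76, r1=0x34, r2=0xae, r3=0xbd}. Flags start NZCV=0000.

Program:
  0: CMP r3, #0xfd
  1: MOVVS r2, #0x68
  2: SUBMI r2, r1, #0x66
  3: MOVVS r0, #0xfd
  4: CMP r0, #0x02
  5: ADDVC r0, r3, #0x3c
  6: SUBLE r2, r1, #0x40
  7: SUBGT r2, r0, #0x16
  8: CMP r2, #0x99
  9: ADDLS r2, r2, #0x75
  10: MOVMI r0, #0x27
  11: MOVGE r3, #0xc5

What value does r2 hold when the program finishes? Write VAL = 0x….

VAL = 0xe3

[0] flags=1000 → (cmp)
[1] flags=1000 VS?F → skip
[2] flags=1000 MI?T → r2=0xce
[3] flags=1000 VS?F → skip
[4] flags=0010 → (cmp)
[5] flags=0010 VC?T → r0=0xf9
[6] flags=0010 LE?F → skip
[7] flags=0010 GT?T → r2=0xe3
[8] flags=0010 → (cmp)
[9] flags=0010 LS?F → skip
[10] flags=0010 MI?F → skip
[11] flags=0010 GE?T → r3=0xc5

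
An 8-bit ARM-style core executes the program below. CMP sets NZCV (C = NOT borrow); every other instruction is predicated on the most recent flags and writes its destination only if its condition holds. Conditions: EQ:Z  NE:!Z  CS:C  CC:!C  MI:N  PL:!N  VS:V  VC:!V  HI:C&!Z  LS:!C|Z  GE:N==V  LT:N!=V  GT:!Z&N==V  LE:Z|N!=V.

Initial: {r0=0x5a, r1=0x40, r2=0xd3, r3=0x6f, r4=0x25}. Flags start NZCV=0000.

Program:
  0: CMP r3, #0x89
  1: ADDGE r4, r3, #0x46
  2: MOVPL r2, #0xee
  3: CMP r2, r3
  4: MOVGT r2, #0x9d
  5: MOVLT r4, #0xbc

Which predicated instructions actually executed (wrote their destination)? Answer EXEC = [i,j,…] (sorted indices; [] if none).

0: ✓ CMP  NZCV=1001
1: ✓ ADDGE  r4←0xb5
2: · MOVPL
3: ✓ CMP  NZCV=0011
4: · MOVGT
5: ✓ MOVLT  r4←0xbc

EXEC = [1,5]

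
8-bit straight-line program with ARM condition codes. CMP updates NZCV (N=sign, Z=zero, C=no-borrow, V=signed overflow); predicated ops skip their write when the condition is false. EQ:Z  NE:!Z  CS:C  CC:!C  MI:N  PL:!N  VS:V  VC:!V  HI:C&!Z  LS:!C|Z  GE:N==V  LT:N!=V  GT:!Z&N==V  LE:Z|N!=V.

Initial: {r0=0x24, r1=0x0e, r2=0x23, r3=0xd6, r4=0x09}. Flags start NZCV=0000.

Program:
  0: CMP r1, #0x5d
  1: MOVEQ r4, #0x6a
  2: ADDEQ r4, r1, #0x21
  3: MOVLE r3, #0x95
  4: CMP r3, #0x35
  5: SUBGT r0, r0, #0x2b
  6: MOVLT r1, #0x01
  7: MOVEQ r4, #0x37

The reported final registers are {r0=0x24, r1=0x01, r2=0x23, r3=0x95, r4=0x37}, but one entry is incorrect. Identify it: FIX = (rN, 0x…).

FIX = (r4, 0x09)

0: ✓ CMP  NZCV=1000
1: · MOVEQ
2: · ADDEQ
3: ✓ MOVLE  r3←0x95
4: ✓ CMP  NZCV=0011
5: · SUBGT
6: ✓ MOVLT  r1←0x01
7: · MOVEQ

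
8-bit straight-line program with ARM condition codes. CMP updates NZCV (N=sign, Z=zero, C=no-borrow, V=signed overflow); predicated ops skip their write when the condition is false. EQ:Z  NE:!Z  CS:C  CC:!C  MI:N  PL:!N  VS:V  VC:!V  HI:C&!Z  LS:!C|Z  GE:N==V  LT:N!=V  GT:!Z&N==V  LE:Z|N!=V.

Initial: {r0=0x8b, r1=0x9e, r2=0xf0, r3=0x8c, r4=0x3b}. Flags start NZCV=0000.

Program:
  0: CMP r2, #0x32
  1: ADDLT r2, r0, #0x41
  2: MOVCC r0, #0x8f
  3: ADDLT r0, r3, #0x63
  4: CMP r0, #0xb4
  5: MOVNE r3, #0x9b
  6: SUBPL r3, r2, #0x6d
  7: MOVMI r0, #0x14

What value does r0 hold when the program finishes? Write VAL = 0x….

VAL = 0xef

0: ✓ CMP  NZCV=1010
1: ✓ ADDLT  r2←0xcc
2: · MOVCC
3: ✓ ADDLT  r0←0xef
4: ✓ CMP  NZCV=0010
5: ✓ MOVNE  r3←0x9b
6: ✓ SUBPL  r3←0x5f
7: · MOVMI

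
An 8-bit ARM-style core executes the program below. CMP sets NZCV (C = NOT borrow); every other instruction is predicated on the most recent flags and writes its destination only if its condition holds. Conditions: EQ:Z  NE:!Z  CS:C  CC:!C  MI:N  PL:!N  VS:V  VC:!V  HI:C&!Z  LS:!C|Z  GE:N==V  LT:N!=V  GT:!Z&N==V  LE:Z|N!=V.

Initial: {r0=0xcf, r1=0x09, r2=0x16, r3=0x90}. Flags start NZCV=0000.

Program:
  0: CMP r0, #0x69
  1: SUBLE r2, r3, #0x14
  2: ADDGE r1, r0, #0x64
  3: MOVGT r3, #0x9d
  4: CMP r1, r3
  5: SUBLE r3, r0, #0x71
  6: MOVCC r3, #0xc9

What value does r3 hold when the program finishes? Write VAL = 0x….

VAL = 0xc9

[0] flags=0011 → (cmp)
[1] flags=0011 LE?T → r2=0x7c
[2] flags=0011 GE?F → skip
[3] flags=0011 GT?F → skip
[4] flags=0000 → (cmp)
[5] flags=0000 LE?F → skip
[6] flags=0000 CC?T → r3=0xc9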